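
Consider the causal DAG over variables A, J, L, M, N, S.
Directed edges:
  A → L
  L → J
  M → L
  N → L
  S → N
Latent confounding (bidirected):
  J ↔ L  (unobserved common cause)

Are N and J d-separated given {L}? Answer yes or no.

Bayes-Ball from N | {L} reaches {A,J,M,S}.
J ∈ reach(N|{L}) ⇒ N ⊥̸ J | {L}.

No — N and J are d-connected given {L}.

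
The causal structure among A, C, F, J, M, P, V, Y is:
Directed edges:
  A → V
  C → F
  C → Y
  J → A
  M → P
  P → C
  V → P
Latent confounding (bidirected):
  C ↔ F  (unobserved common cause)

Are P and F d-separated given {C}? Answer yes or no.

Bayes-Ball from P | {C} reaches {A,F,J,M,V}.
F ∈ reach(P|{C}) ⇒ P ⊥̸ F | {C}.

No — P and F are d-connected given {C}.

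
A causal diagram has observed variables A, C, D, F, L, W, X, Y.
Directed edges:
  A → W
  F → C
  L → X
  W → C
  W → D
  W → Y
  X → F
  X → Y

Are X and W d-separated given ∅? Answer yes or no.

Yes — X ⊥ W | ∅.

Bayes-Ball from X | ∅ reaches {C,F,L,Y}.
W ∉ reach(X|∅) ⇒ X ⊥ W | ∅.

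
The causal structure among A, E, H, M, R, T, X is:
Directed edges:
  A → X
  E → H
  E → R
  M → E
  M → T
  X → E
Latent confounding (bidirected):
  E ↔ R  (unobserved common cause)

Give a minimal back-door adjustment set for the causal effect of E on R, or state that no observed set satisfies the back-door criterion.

E→R: no observed back-door set.

desc(E)\{E}={H,R}; candidates ⊆ {A,M,T,X}.
E↔R: latent back-door arc(s) into E.
size 0: {}; under {} E still reaches {A,M,R,T,X} ∋ R.
size 1: {A}, {M}, {T} …(+1); under {A} E still reaches {M,R,T,X} ∋ R.
size 2: {A,M}, {A,T}, {A,X} …(+3); under {A,M} E still reaches {R,X} ∋ R.
E↔R cannot be blocked by any observed set — no back-door set.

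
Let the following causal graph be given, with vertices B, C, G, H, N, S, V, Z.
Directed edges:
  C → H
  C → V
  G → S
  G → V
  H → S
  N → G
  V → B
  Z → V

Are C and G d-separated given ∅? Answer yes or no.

Bayes-Ball from C | ∅ reaches {B,H,S,V}.
G ∉ reach(C|∅) ⇒ C ⊥ G | ∅.

Yes — C ⊥ G | ∅.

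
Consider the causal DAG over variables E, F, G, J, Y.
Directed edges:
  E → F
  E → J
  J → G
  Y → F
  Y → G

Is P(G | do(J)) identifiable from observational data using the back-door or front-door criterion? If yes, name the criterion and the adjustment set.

P(G|do(J)): backdoor, adjust for ∅.

desc(J)\{J}={G}; candidates ⊆ {E,F,Y}.
∅: J⊥G given ∅ in G with J→· removed — back-door holds.
P(G|do(J)) = P(G|J) — no adjustment needed.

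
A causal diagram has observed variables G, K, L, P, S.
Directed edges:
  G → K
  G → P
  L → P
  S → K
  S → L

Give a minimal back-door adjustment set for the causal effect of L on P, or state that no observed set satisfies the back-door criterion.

desc(L)\{L}={P}; candidates ⊆ {G,K,S}.
∅: L⊥P given ∅ in G with L→· removed — back-door holds.

L→P: minimal back-door set ∅.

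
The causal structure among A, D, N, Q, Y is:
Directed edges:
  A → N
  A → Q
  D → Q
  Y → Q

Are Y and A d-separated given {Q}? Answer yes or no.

No — Y and A are d-connected given {Q}.

Bayes-Ball from Y | {Q} reaches {A,D,N}.
A ∈ reach(Y|{Q}) ⇒ Y ⊥̸ A | {Q}.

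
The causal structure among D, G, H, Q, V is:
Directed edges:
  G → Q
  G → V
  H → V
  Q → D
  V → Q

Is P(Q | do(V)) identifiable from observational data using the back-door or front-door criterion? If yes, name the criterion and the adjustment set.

desc(V)\{V}={D,Q}; candidates ⊆ {G,H}.
size 0: {}; under {} V still reaches {D,G,H,Q} ∋ Q.
{G}: V⊥Q given {G} in G with V→· removed — back-door holds.
P(Q|do(V)) = Σ_{G} P(Q|V,G)·P(G).

P(Q|do(V)): backdoor, adjust for {G}.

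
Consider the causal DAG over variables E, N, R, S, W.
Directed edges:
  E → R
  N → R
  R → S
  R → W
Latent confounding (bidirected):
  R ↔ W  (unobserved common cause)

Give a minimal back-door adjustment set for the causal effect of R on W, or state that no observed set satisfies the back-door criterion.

desc(R)\{R}={S,W}; candidates ⊆ {E,N}.
R↔W: latent back-door arc(s) into R.
size 0: {}; under {} R still reaches {E,N,W} ∋ W.
size 1: {E}, {N}; under {E} R still reaches {N,W} ∋ W.
size 2: {E,N}; under {E,N} R still reaches {W} ∋ W.
R↔W cannot be blocked by any observed set — no back-door set.

R→W: no observed back-door set.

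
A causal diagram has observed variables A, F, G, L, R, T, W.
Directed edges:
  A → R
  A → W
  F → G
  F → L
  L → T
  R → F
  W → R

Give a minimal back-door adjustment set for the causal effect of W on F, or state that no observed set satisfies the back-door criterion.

W→F: minimal back-door set {A}.

desc(W)\{W}={F,G,L,R,T}; candidates ⊆ {A}.
size 0: {}; under {} W still reaches {A,F,G,L,R,T} ∋ F.
{A}: W⊥F given {A} in G with W→· removed — back-door holds.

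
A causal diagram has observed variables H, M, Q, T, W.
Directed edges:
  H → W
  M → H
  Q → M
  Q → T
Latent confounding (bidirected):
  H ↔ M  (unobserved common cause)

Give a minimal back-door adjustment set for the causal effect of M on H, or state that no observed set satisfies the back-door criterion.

M→H: no observed back-door set.

desc(M)\{M}={H,W}; candidates ⊆ {Q,T}.
M↔H: latent back-door arc(s) into M.
size 0: {}; under {} M still reaches {H,Q,T,W} ∋ H.
size 1: {Q}, {T}; under {Q} M still reaches {H,W} ∋ H.
size 2: {Q,T}; under {Q,T} M still reaches {H,W} ∋ H.
M↔H cannot be blocked by any observed set — no back-door set.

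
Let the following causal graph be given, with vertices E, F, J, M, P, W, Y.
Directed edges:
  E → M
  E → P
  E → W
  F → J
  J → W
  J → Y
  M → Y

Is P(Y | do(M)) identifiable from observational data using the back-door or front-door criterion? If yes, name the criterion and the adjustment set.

P(Y|do(M)): backdoor, adjust for ∅.

desc(M)\{M}={Y}; candidates ⊆ {E,F,J,P,W}.
∅: M⊥Y given ∅ in G with M→· removed — back-door holds.
P(Y|do(M)) = P(Y|M) — no adjustment needed.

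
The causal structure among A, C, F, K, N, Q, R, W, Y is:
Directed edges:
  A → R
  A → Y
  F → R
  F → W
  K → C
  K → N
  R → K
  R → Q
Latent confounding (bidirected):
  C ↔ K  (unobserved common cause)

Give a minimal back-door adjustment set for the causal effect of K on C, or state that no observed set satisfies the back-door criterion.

K→C: no observed back-door set.

desc(K)\{K}={C,N}; candidates ⊆ {A,F,Q,R,W,Y}.
K↔C: latent back-door arc(s) into K.
size 0: {}; under {} K still reaches {A,C,F,Q,R,W,Y} ∋ C.
size 1: {A}, {F}, {Q} …(+3); under {A} K still reaches {C,F,Q,R,W} ∋ C.
size 2: {A,F}, {A,Q}, {A,R} …(+12); under {A,F} K still reaches {C,Q,R} ∋ C.
K↔C cannot be blocked by any observed set — no back-door set.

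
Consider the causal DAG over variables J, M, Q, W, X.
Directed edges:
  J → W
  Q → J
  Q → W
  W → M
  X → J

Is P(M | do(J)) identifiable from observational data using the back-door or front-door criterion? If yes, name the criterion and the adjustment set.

desc(J)\{J}={M,W}; candidates ⊆ {Q,X}.
size 0: {}; under {} J still reaches {M,Q,W,X} ∋ M.
{Q}: J⊥M given {Q} in G with J→· removed — back-door holds.
P(M|do(J)) = Σ_{Q} P(M|J,Q)·P(Q).

P(M|do(J)): backdoor, adjust for {Q}.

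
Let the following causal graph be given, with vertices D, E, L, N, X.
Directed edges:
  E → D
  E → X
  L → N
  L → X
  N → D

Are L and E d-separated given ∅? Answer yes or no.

Yes — L ⊥ E | ∅.

Bayes-Ball from L | ∅ reaches {D,N,X}.
E ∉ reach(L|∅) ⇒ L ⊥ E | ∅.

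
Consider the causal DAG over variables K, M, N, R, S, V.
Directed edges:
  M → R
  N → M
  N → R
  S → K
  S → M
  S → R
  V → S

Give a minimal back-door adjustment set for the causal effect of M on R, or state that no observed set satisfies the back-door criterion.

M→R: minimal back-door set {N, S}.

desc(M)\{M}={R}; candidates ⊆ {K,N,S,V}.
size 0: {}; under {} M still reaches {K,N,R,S,V} ∋ R.
size 1: {K}, {N}, {S} …(+1); under {K} M still reaches {N,R,S,V} ∋ R.
{N,S}: M⊥R given {N,S} in G with M→· removed — back-door holds.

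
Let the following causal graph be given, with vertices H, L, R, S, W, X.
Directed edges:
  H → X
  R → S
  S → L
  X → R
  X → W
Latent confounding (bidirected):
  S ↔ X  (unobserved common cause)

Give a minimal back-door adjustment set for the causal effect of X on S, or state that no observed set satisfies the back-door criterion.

X→S: no observed back-door set.

desc(X)\{X}={L,R,S,W}; candidates ⊆ {H}.
X↔S: latent back-door arc(s) into X.
size 0: {}; under {} X still reaches {H,L,S} ∋ S.
size 1: {H}; under {H} X still reaches {L,S} ∋ S.
X↔S cannot be blocked by any observed set — no back-door set.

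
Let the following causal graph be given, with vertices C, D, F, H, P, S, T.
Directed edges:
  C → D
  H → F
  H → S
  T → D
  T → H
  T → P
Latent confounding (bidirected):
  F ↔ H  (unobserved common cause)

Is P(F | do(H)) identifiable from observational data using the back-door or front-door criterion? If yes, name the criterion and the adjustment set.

P(F|do(H)): not identifiable (no BD/FD set).

desc(H)\{H}={F,S}; candidates ⊆ {C,D,P,T}.
H↔F: latent back-door arc(s) into H.
size 0: {}; under {} H still reaches {D,F,P,T} ∋ F.
size 1: {C}, {D}, {P} …(+1); under {C} H still reaches {D,F,P,T} ∋ F.
size 2: {C,D}, {C,P}, {C,T} …(+3); under {C,D} H still reaches {F,P,T} ∋ F.
H↔F cannot be blocked by any observed set — no back-door set.
No mediator lies on a directed H→…→F path.
Neither criterion identifies P(F|do(H)) in this graph.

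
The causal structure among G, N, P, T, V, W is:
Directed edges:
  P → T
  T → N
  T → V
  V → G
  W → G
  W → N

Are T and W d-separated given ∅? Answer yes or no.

Yes — T ⊥ W | ∅.

Bayes-Ball from T | ∅ reaches {G,N,P,V}.
W ∉ reach(T|∅) ⇒ T ⊥ W | ∅.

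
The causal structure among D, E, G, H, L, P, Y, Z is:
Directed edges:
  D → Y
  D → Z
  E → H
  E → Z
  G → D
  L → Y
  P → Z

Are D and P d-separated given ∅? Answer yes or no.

Yes — D ⊥ P | ∅.

Bayes-Ball from D | ∅ reaches {G,Y,Z}.
P ∉ reach(D|∅) ⇒ D ⊥ P | ∅.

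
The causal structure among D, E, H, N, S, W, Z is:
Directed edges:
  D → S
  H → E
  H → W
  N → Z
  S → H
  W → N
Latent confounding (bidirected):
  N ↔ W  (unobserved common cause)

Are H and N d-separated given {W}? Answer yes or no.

No — H and N are d-connected given {W}.

Bayes-Ball from H | {W} reaches {D,E,N,S,Z}.
N ∈ reach(H|{W}) ⇒ H ⊥̸ N | {W}.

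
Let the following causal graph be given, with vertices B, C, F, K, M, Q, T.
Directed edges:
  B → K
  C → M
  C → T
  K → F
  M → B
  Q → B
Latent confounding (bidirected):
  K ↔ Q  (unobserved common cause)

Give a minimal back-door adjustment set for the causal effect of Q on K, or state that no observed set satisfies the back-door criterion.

Q→K: no observed back-door set.

desc(Q)\{Q}={B,F,K}; candidates ⊆ {C,M,T}.
Q↔K: latent back-door arc(s) into Q.
size 0: {}; under {} Q still reaches {F,K} ∋ K.
size 1: {C}, {M}, {T}; under {C} Q still reaches {F,K} ∋ K.
size 2: {C,M}, {C,T}, {M,T}; under {C,M} Q still reaches {F,K} ∋ K.
Q↔K cannot be blocked by any observed set — no back-door set.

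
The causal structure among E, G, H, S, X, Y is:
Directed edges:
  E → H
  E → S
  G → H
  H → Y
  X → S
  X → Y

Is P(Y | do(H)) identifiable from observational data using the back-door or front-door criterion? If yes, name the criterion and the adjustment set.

P(Y|do(H)): backdoor, adjust for ∅.

desc(H)\{H}={Y}; candidates ⊆ {E,G,S,X}.
∅: H⊥Y given ∅ in G with H→· removed — back-door holds.
P(Y|do(H)) = P(Y|H) — no adjustment needed.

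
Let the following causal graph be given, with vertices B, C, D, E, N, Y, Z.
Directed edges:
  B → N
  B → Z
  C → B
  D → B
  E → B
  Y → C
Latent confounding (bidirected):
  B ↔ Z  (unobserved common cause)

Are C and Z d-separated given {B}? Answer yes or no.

No — C and Z are d-connected given {B}.

Bayes-Ball from C | {B} reaches {D,E,Y,Z}.
Z ∈ reach(C|{B}) ⇒ C ⊥̸ Z | {B}.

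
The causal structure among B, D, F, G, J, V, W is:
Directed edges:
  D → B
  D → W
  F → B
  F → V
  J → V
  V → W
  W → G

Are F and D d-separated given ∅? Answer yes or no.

Yes — F ⊥ D | ∅.

Bayes-Ball from F | ∅ reaches {B,G,V,W}.
D ∉ reach(F|∅) ⇒ F ⊥ D | ∅.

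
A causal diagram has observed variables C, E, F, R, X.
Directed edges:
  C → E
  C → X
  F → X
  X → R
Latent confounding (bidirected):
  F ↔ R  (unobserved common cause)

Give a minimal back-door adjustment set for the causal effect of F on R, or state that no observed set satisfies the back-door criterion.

desc(F)\{F}={R,X}; candidates ⊆ {C,E}.
F↔R: latent back-door arc(s) into F.
size 0: {}; under {} F still reaches {R} ∋ R.
size 1: {C}, {E}; under {C} F still reaches {R} ∋ R.
size 2: {C,E}; under {C,E} F still reaches {R} ∋ R.
F↔R cannot be blocked by any observed set — no back-door set.

F→R: no observed back-door set.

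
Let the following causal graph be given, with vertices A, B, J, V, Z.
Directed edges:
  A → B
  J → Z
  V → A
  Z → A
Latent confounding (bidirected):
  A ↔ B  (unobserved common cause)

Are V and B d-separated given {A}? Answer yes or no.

No — V and B are d-connected given {A}.

Bayes-Ball from V | {A} reaches {B,J,Z}.
B ∈ reach(V|{A}) ⇒ V ⊥̸ B | {A}.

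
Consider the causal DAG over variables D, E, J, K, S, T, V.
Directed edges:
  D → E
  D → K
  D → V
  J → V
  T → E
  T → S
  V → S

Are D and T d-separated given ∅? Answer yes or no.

Yes — D ⊥ T | ∅.

Bayes-Ball from D | ∅ reaches {E,K,S,V}.
T ∉ reach(D|∅) ⇒ D ⊥ T | ∅.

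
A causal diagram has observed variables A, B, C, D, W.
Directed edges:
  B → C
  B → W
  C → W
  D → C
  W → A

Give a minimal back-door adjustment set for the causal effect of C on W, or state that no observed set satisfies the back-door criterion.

C→W: minimal back-door set {B}.

desc(C)\{C}={A,W}; candidates ⊆ {B,D}.
size 0: {}; under {} C still reaches {A,B,D,W} ∋ W.
{B}: C⊥W given {B} in G with C→· removed — back-door holds.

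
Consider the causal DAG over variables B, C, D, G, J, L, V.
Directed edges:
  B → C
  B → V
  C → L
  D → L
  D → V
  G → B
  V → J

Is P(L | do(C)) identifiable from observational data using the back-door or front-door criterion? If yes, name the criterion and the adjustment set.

P(L|do(C)): backdoor, adjust for ∅.

desc(C)\{C}={L}; candidates ⊆ {B,D,G,J,V}.
∅: C⊥L given ∅ in G with C→· removed — back-door holds.
P(L|do(C)) = P(L|C) — no adjustment needed.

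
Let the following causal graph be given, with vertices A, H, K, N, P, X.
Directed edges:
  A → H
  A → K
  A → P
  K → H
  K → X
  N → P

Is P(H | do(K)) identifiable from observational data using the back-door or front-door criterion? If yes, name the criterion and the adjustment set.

desc(K)\{K}={H,X}; candidates ⊆ {A,N,P}.
size 0: {}; under {} K still reaches {A,H,P} ∋ H.
{A}: K⊥H given {A} in G with K→· removed — back-door holds.
P(H|do(K)) = Σ_{A} P(H|K,A)·P(A).

P(H|do(K)): backdoor, adjust for {A}.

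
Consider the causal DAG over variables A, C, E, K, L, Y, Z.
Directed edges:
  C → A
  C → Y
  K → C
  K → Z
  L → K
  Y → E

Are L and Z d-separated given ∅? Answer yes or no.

No — L and Z are d-connected given ∅.

Bayes-Ball from L | ∅ reaches {A,C,E,K,Y,Z}.
Z ∈ reach(L|∅) ⇒ L ⊥̸ Z | ∅.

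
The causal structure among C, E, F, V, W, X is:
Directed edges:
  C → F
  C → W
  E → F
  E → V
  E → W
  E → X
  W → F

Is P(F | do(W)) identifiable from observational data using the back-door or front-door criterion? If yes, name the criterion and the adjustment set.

desc(W)\{W}={F}; candidates ⊆ {C,E,V,X}.
size 0: {}; under {} W still reaches {C,E,F,V,X} ∋ F.
size 1: {C}, {E}, {V} …(+1); under {C} W still reaches {E,F,V,X} ∋ F.
{C,E}: W⊥F given {C,E} in G with W→· removed — back-door holds.
P(F|do(W)) = Σ_{C,E} P(F|W,C,E)·P(C,E).

P(F|do(W)): backdoor, adjust for {C, E}.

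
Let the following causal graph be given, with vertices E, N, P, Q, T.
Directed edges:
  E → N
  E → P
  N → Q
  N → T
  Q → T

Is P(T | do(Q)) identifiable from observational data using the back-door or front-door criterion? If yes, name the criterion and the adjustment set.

desc(Q)\{Q}={T}; candidates ⊆ {E,N,P}.
size 0: {}; under {} Q still reaches {E,N,P,T} ∋ T.
{N}: Q⊥T given {N} in G with Q→· removed — back-door holds.
P(T|do(Q)) = Σ_{N} P(T|Q,N)·P(N).

P(T|do(Q)): backdoor, adjust for {N}.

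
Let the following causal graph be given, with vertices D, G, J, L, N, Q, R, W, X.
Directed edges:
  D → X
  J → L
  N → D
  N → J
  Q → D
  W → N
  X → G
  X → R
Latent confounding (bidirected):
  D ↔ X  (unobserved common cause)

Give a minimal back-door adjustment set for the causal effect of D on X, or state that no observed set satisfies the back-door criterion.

D→X: no observed back-door set.

desc(D)\{D}={G,R,X}; candidates ⊆ {J,L,N,Q,W}.
D↔X: latent back-door arc(s) into D.
size 0: {}; under {} D still reaches {G,J,L,N,Q,R,W,X} ∋ X.
size 1: {J}, {L}, {N} …(+2); under {J} D still reaches {G,N,Q,R,W,X} ∋ X.
size 2: {J,L}, {J,N}, {J,Q} …(+7); under {J,L} D still reaches {G,N,Q,R,W,X} ∋ X.
D↔X cannot be blocked by any observed set — no back-door set.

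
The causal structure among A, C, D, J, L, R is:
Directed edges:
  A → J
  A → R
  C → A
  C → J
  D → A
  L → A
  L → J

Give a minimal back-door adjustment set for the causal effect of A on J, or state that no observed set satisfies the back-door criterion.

desc(A)\{A}={J,R}; candidates ⊆ {C,D,L}.
size 0: {}; under {} A still reaches {C,D,J,L} ∋ J.
size 1: {C}, {D}, {L}; under {C} A still reaches {D,J,L} ∋ J.
{C,L}: A⊥J given {C,L} in G with A→· removed — back-door holds.

A→J: minimal back-door set {C, L}.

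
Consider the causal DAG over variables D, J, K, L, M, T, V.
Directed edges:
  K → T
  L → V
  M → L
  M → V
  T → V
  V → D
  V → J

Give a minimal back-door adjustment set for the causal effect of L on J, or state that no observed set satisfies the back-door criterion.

L→J: minimal back-door set {M}.

desc(L)\{L}={D,J,V}; candidates ⊆ {K,M,T}.
size 0: {}; under {} L still reaches {D,J,M,V} ∋ J.
{M}: L⊥J given {M} in G with L→· removed — back-door holds.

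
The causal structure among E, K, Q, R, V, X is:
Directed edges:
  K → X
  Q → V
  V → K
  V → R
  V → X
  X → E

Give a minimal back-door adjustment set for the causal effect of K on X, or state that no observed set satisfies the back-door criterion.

K→X: minimal back-door set {V}.

desc(K)\{K}={E,X}; candidates ⊆ {Q,R,V}.
size 0: {}; under {} K still reaches {E,Q,R,V,X} ∋ X.
{V}: K⊥X given {V} in G with K→· removed — back-door holds.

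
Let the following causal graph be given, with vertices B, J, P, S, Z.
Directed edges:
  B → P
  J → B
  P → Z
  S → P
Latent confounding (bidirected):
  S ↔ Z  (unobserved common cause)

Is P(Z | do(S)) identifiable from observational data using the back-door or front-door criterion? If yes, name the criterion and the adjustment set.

desc(S)\{S}={P,Z}; candidates ⊆ {B,J}.
S↔Z: latent back-door arc(s) into S.
size 0: {}; under {} S still reaches {Z} ∋ Z.
size 1: {B}, {J}; under {B} S still reaches {Z} ∋ Z.
size 2: {B,J}; under {B,J} S still reaches {Z} ∋ Z.
S↔Z cannot be blocked by any observed set — no back-door set.
{P}: (i) intercepts every directed S→Z path; (ii) no back-door S→{P}; (iii) {S} blocks every back-door {P}→Z. Front-door holds.
P(Z|do(S)) = Σ_{P} P(P|S) Σ_{S'} P(Z|P,S')P(S').

P(Z|do(S)): frontdoor, adjust for {P}.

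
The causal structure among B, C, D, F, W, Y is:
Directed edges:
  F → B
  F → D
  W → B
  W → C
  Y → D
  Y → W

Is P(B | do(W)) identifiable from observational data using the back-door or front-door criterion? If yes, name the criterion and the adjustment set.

P(B|do(W)): backdoor, adjust for ∅.

desc(W)\{W}={B,C}; candidates ⊆ {D,F,Y}.
∅: W⊥B given ∅ in G with W→· removed — back-door holds.
P(B|do(W)) = P(B|W) — no adjustment needed.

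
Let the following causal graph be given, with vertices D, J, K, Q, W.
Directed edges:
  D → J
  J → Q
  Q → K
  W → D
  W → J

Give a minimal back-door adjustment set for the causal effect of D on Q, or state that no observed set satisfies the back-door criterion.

desc(D)\{D}={J,K,Q}; candidates ⊆ {W}.
size 0: {}; under {} D still reaches {J,K,Q,W} ∋ Q.
{W}: D⊥Q given {W} in G with D→· removed — back-door holds.

D→Q: minimal back-door set {W}.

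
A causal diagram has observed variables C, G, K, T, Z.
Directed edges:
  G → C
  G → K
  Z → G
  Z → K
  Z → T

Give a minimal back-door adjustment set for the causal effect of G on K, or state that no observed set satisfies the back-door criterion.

G→K: minimal back-door set {Z}.

desc(G)\{G}={C,K}; candidates ⊆ {T,Z}.
size 0: {}; under {} G still reaches {K,T,Z} ∋ K.
{Z}: G⊥K given {Z} in G with G→· removed — back-door holds.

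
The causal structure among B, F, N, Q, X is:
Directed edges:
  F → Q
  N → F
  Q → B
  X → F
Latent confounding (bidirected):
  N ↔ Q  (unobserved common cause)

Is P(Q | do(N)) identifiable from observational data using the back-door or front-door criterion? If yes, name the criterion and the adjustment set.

P(Q|do(N)): frontdoor, adjust for {F}.

desc(N)\{N}={B,F,Q}; candidates ⊆ {X}.
N↔Q: latent back-door arc(s) into N.
size 0: {}; under {} N still reaches {B,Q} ∋ Q.
size 1: {X}; under {X} N still reaches {B,Q} ∋ Q.
N↔Q cannot be blocked by any observed set — no back-door set.
{F}: (i) intercepts every directed N→Q path; (ii) no back-door N→{F}; (iii) {N} blocks every back-door {F}→Q. Front-door holds.
P(Q|do(N)) = Σ_{F} P(F|N) Σ_{N'} P(Q|F,N')P(N').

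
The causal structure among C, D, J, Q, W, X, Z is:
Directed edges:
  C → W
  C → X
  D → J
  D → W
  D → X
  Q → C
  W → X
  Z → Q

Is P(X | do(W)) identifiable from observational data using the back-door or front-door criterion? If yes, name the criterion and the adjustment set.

P(X|do(W)): backdoor, adjust for {C, D}.

desc(W)\{W}={X}; candidates ⊆ {C,D,J,Q,Z}.
size 0: {}; under {} W still reaches {C,D,J,Q,X,Z} ∋ X.
size 1: {C}, {D}, {J} …(+2); under {C} W still reaches {D,J,X} ∋ X.
{C,D}: W⊥X given {C,D} in G with W→· removed — back-door holds.
P(X|do(W)) = Σ_{C,D} P(X|W,C,D)·P(C,D).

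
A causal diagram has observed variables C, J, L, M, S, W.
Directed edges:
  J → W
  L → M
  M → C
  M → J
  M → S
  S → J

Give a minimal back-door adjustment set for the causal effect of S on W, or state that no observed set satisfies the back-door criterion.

desc(S)\{S}={J,W}; candidates ⊆ {C,L,M}.
size 0: {}; under {} S still reaches {C,J,L,M,W} ∋ W.
{M}: S⊥W given {M} in G with S→· removed — back-door holds.

S→W: minimal back-door set {M}.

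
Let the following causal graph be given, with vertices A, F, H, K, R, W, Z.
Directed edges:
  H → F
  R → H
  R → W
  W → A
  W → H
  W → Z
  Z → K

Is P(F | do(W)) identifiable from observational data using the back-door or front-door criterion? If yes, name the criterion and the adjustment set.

desc(W)\{W}={A,F,H,K,Z}; candidates ⊆ {R}.
size 0: {}; under {} W still reaches {F,H,R} ∋ F.
{R}: W⊥F given {R} in G with W→· removed — back-door holds.
P(F|do(W)) = Σ_{R} P(F|W,R)·P(R).

P(F|do(W)): backdoor, adjust for {R}.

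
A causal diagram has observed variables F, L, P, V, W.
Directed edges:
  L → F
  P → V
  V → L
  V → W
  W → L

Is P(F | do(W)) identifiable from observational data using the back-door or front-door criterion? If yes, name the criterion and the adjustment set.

P(F|do(W)): backdoor, adjust for {V}.

desc(W)\{W}={F,L}; candidates ⊆ {P,V}.
size 0: {}; under {} W still reaches {F,L,P,V} ∋ F.
{V}: W⊥F given {V} in G with W→· removed — back-door holds.
P(F|do(W)) = Σ_{V} P(F|W,V)·P(V).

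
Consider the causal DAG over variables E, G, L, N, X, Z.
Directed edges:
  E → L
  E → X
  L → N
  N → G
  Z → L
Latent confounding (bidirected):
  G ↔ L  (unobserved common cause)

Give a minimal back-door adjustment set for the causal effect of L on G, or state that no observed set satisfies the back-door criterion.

L→G: no observed back-door set.

desc(L)\{L}={G,N}; candidates ⊆ {E,X,Z}.
L↔G: latent back-door arc(s) into L.
size 0: {}; under {} L still reaches {E,G,X,Z} ∋ G.
size 1: {E}, {X}, {Z}; under {E} L still reaches {G,Z} ∋ G.
size 2: {E,X}, {E,Z}, {X,Z}; under {E,X} L still reaches {G,Z} ∋ G.
L↔G cannot be blocked by any observed set — no back-door set.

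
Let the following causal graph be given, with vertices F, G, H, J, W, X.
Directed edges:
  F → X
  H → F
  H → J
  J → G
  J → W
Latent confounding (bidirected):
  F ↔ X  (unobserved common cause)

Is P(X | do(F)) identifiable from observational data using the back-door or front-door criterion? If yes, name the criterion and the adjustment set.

P(X|do(F)): not identifiable (no BD/FD set).

desc(F)\{F}={X}; candidates ⊆ {G,H,J,W}.
F↔X: latent back-door arc(s) into F.
size 0: {}; under {} F still reaches {G,H,J,W,X} ∋ X.
size 1: {G}, {H}, {J} …(+1); under {G} F still reaches {H,J,W,X} ∋ X.
size 2: {G,H}, {G,J}, {G,W} …(+3); under {G,H} F still reaches {X} ∋ X.
F↔X cannot be blocked by any observed set — no back-door set.
No mediator lies on a directed F→…→X path.
Neither criterion identifies P(X|do(F)) in this graph.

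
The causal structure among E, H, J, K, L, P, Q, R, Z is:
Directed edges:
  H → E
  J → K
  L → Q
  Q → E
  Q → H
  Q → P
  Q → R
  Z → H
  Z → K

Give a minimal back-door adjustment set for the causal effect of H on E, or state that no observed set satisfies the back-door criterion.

desc(H)\{H}={E}; candidates ⊆ {J,K,L,P,Q,R,Z}.
size 0: {}; under {} H still reaches {E,K,L,P,Q,R,Z} ∋ E.
{Q}: H⊥E given {Q} in G with H→· removed — back-door holds.

H→E: minimal back-door set {Q}.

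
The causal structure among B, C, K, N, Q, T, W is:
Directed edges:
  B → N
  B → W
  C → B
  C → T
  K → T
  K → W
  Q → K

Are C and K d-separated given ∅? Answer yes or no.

Yes — C ⊥ K | ∅.

Bayes-Ball from C | ∅ reaches {B,N,T,W}.
K ∉ reach(C|∅) ⇒ C ⊥ K | ∅.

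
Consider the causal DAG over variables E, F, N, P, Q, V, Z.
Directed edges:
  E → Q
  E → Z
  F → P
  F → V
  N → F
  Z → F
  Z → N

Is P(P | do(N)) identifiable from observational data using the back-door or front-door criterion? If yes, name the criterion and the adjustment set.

desc(N)\{N}={F,P,V}; candidates ⊆ {E,Q,Z}.
size 0: {}; under {} N still reaches {E,F,P,Q,V,Z} ∋ P.
{Z}: N⊥P given {Z} in G with N→· removed — back-door holds.
P(P|do(N)) = Σ_{Z} P(P|N,Z)·P(Z).

P(P|do(N)): backdoor, adjust for {Z}.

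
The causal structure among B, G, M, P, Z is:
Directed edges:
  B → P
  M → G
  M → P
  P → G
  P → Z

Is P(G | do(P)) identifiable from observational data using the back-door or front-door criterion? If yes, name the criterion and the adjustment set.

desc(P)\{P}={G,Z}; candidates ⊆ {B,M}.
size 0: {}; under {} P still reaches {B,G,M} ∋ G.
{M}: P⊥G given {M} in G with P→· removed — back-door holds.
P(G|do(P)) = Σ_{M} P(G|P,M)·P(M).

P(G|do(P)): backdoor, adjust for {M}.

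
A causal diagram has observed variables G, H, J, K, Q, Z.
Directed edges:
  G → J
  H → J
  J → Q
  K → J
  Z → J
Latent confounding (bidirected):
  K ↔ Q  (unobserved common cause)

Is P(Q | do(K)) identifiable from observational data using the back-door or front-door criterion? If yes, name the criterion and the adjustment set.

desc(K)\{K}={J,Q}; candidates ⊆ {G,H,Z}.
K↔Q: latent back-door arc(s) into K.
size 0: {}; under {} K still reaches {Q} ∋ Q.
size 1: {G}, {H}, {Z}; under {G} K still reaches {Q} ∋ Q.
size 2: {G,H}, {G,Z}, {H,Z}; under {G,H} K still reaches {Q} ∋ Q.
K↔Q cannot be blocked by any observed set — no back-door set.
{J}: (i) intercepts every directed K→Q path; (ii) no back-door K→{J}; (iii) {K} blocks every back-door {J}→Q. Front-door holds.
P(Q|do(K)) = Σ_{J} P(J|K) Σ_{K'} P(Q|J,K')P(K').

P(Q|do(K)): frontdoor, adjust for {J}.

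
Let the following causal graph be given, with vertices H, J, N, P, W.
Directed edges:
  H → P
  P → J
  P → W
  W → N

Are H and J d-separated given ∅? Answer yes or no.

Bayes-Ball from H | ∅ reaches {J,N,P,W}.
J ∈ reach(H|∅) ⇒ H ⊥̸ J | ∅.

No — H and J are d-connected given ∅.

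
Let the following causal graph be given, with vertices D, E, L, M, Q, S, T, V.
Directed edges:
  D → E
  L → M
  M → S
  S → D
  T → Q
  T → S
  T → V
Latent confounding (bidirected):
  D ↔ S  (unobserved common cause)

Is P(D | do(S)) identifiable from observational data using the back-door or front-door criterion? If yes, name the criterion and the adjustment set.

desc(S)\{S}={D,E}; candidates ⊆ {L,M,Q,T,V}.
S↔D: latent back-door arc(s) into S.
size 0: {}; under {} S still reaches {D,E,L,M,Q,T,V} ∋ D.
size 1: {L}, {M}, {Q} …(+2); under {L} S still reaches {D,E,M,Q,T,V} ∋ D.
size 2: {L,M}, {L,Q}, {L,T} …(+7); under {L,M} S still reaches {D,E,Q,T,V} ∋ D.
S↔D cannot be blocked by any observed set — no back-door set.
No mediator lies on a directed S→…→D path.
Neither criterion identifies P(D|do(S)) in this graph.

P(D|do(S)): not identifiable (no BD/FD set).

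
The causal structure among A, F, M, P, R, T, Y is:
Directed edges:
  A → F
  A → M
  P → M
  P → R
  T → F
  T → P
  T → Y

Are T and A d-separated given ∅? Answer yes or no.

Bayes-Ball from T | ∅ reaches {F,M,P,R,Y}.
A ∉ reach(T|∅) ⇒ T ⊥ A | ∅.

Yes — T ⊥ A | ∅.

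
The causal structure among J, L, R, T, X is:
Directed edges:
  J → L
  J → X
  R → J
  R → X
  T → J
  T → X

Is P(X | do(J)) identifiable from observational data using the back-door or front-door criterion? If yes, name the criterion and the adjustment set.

P(X|do(J)): backdoor, adjust for {R, T}.

desc(J)\{J}={L,X}; candidates ⊆ {R,T}.
size 0: {}; under {} J still reaches {R,T,X} ∋ X.
size 1: {R}, {T}; under {R} J still reaches {T,X} ∋ X.
{R,T}: J⊥X given {R,T} in G with J→· removed — back-door holds.
P(X|do(J)) = Σ_{R,T} P(X|J,R,T)·P(R,T).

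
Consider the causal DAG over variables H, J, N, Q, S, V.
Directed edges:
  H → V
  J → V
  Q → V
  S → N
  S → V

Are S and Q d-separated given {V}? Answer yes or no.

Bayes-Ball from S | {V} reaches {H,J,N,Q}.
Q ∈ reach(S|{V}) ⇒ S ⊥̸ Q | {V}.

No — S and Q are d-connected given {V}.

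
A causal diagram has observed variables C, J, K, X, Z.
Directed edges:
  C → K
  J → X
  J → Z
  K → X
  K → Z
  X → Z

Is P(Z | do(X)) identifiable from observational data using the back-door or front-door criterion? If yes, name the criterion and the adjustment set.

P(Z|do(X)): backdoor, adjust for {J, K}.

desc(X)\{X}={Z}; candidates ⊆ {C,J,K}.
size 0: {}; under {} X still reaches {C,J,K,Z} ∋ Z.
size 1: {C}, {J}, {K}; under {C} X still reaches {J,K,Z} ∋ Z.
{J,K}: X⊥Z given {J,K} in G with X→· removed — back-door holds.
P(Z|do(X)) = Σ_{J,K} P(Z|X,J,K)·P(J,K).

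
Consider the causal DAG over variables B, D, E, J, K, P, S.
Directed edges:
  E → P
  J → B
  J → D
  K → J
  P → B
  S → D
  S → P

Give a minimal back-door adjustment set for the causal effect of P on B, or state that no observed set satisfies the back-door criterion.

P→B: minimal back-door set ∅.

desc(P)\{P}={B}; candidates ⊆ {D,E,J,K,S}.
∅: P⊥B given ∅ in G with P→· removed — back-door holds.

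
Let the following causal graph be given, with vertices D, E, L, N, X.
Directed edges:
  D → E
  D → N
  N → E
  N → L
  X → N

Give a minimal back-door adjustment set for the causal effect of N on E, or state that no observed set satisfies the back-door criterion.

N→E: minimal back-door set {D}.

desc(N)\{N}={E,L}; candidates ⊆ {D,X}.
size 0: {}; under {} N still reaches {D,E,X} ∋ E.
{D}: N⊥E given {D} in G with N→· removed — back-door holds.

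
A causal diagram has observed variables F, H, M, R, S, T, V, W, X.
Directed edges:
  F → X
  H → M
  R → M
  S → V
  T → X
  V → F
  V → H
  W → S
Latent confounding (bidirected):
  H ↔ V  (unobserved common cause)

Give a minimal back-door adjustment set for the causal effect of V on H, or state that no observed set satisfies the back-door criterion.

desc(V)\{V}={F,H,M,X}; candidates ⊆ {R,S,T,W}.
V↔H: latent back-door arc(s) into V.
size 0: {}; under {} V still reaches {H,M,S,W} ∋ H.
size 1: {R}, {S}, {T} …(+1); under {R} V still reaches {H,M,S,W} ∋ H.
size 2: {R,S}, {R,T}, {R,W} …(+3); under {R,S} V still reaches {H,M} ∋ H.
V↔H cannot be blocked by any observed set — no back-door set.

V→H: no observed back-door set.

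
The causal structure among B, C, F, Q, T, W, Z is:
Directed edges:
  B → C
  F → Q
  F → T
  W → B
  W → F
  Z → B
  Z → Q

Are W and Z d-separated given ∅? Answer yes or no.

Yes — W ⊥ Z | ∅.

Bayes-Ball from W | ∅ reaches {B,C,F,Q,T}.
Z ∉ reach(W|∅) ⇒ W ⊥ Z | ∅.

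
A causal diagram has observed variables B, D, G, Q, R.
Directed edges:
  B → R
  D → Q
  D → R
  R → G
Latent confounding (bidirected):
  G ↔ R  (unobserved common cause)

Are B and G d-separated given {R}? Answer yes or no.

No — B and G are d-connected given {R}.

Bayes-Ball from B | {R} reaches {D,G,Q}.
G ∈ reach(B|{R}) ⇒ B ⊥̸ G | {R}.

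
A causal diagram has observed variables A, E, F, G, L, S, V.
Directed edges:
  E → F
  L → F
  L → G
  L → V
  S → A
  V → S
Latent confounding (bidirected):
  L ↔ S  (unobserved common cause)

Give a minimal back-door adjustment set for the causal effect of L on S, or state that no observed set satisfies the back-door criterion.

L→S: no observed back-door set.

desc(L)\{L}={A,F,G,S,V}; candidates ⊆ {E}.
L↔S: latent back-door arc(s) into L.
size 0: {}; under {} L still reaches {A,S} ∋ S.
size 1: {E}; under {E} L still reaches {A,S} ∋ S.
L↔S cannot be blocked by any observed set — no back-door set.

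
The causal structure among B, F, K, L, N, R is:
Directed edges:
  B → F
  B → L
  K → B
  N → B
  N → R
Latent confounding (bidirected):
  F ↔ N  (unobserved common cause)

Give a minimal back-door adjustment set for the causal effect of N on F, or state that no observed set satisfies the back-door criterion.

N→F: no observed back-door set.

desc(N)\{N}={B,F,L,R}; candidates ⊆ {K}.
N↔F: latent back-door arc(s) into N.
size 0: {}; under {} N still reaches {F} ∋ F.
size 1: {K}; under {K} N still reaches {F} ∋ F.
N↔F cannot be blocked by any observed set — no back-door set.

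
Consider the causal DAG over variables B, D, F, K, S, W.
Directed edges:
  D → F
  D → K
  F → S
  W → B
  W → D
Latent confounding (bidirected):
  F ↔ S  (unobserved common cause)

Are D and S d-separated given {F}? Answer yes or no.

No — D and S are d-connected given {F}.

Bayes-Ball from D | {F} reaches {B,K,S,W}.
S ∈ reach(D|{F}) ⇒ D ⊥̸ S | {F}.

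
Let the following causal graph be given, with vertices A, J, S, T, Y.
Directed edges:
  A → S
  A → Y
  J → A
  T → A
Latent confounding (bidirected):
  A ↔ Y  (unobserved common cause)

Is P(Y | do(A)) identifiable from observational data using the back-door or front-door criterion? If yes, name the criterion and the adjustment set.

P(Y|do(A)): not identifiable (no BD/FD set).

desc(A)\{A}={S,Y}; candidates ⊆ {J,T}.
A↔Y: latent back-door arc(s) into A.
size 0: {}; under {} A still reaches {J,T,Y} ∋ Y.
size 1: {J}, {T}; under {J} A still reaches {T,Y} ∋ Y.
size 2: {J,T}; under {J,T} A still reaches {Y} ∋ Y.
A↔Y cannot be blocked by any observed set — no back-door set.
No mediator lies on a directed A→…→Y path.
Neither criterion identifies P(Y|do(A)) in this graph.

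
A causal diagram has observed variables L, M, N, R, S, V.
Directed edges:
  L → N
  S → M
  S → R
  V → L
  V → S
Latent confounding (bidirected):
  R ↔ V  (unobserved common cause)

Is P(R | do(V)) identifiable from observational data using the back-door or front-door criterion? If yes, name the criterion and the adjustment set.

P(R|do(V)): frontdoor, adjust for {S}.

desc(V)\{V}={L,M,N,R,S}; candidates ⊆ {—}.
V↔R: latent back-door arc(s) into V.
size 0: {}; under {} V still reaches {R} ∋ R.
V↔R cannot be blocked by any observed set — no back-door set.
{S}: (i) intercepts every directed V→R path; (ii) no back-door V→{S}; (iii) {V} blocks every back-door {S}→R. Front-door holds.
P(R|do(V)) = Σ_{S} P(S|V) Σ_{V'} P(R|S,V')P(V').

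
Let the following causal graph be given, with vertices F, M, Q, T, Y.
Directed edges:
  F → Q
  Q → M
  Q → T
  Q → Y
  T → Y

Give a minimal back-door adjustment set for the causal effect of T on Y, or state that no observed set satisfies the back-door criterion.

T→Y: minimal back-door set {Q}.

desc(T)\{T}={Y}; candidates ⊆ {F,M,Q}.
size 0: {}; under {} T still reaches {F,M,Q,Y} ∋ Y.
{Q}: T⊥Y given {Q} in G with T→· removed — back-door holds.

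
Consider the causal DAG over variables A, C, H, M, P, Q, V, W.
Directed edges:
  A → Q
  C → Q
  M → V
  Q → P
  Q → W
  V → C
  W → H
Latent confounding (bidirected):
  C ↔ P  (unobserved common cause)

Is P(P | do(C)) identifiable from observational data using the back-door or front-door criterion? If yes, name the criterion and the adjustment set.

P(P|do(C)): frontdoor, adjust for {Q}.

desc(C)\{C}={H,P,Q,W}; candidates ⊆ {A,M,V}.
C↔P: latent back-door arc(s) into C.
size 0: {}; under {} C still reaches {M,P,V} ∋ P.
size 1: {A}, {M}, {V}; under {A} C still reaches {M,P,V} ∋ P.
size 2: {A,M}, {A,V}, {M,V}; under {A,M} C still reaches {P,V} ∋ P.
C↔P cannot be blocked by any observed set — no back-door set.
{Q}: (i) intercepts every directed C→P path; (ii) no back-door C→{Q}; (iii) {C} blocks every back-door {Q}→P. Front-door holds.
P(P|do(C)) = Σ_{Q} P(Q|C) Σ_{C'} P(P|Q,C')P(C').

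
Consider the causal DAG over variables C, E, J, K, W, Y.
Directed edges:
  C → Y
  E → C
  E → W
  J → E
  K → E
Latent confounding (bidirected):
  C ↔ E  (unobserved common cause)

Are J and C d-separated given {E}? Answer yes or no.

Bayes-Ball from J | {E} reaches {C,K,Y}.
C ∈ reach(J|{E}) ⇒ J ⊥̸ C | {E}.

No — J and C are d-connected given {E}.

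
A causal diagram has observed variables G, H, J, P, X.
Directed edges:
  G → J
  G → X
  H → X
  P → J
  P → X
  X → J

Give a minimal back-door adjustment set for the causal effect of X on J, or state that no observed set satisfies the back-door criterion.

X→J: minimal back-door set {G, P}.

desc(X)\{X}={J}; candidates ⊆ {G,H,P}.
size 0: {}; under {} X still reaches {G,H,J,P} ∋ J.
size 1: {G}, {H}, {P}; under {G} X still reaches {H,J,P} ∋ J.
{G,P}: X⊥J given {G,P} in G with X→· removed — back-door holds.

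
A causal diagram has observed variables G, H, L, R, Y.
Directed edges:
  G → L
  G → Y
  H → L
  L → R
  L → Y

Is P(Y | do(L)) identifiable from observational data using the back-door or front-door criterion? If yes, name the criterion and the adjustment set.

desc(L)\{L}={R,Y}; candidates ⊆ {G,H}.
size 0: {}; under {} L still reaches {G,H,Y} ∋ Y.
{G}: L⊥Y given {G} in G with L→· removed — back-door holds.
P(Y|do(L)) = Σ_{G} P(Y|L,G)·P(G).

P(Y|do(L)): backdoor, adjust for {G}.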